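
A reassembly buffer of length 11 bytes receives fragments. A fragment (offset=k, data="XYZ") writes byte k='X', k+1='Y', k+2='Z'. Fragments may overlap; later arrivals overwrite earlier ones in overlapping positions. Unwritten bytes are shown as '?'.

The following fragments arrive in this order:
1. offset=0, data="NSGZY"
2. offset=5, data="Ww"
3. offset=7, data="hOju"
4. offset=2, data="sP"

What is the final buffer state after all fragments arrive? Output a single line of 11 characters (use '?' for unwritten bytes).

Fragment 1: offset=0 data="NSGZY" -> buffer=NSGZY??????
Fragment 2: offset=5 data="Ww" -> buffer=NSGZYWw????
Fragment 3: offset=7 data="hOju" -> buffer=NSGZYWwhOju
Fragment 4: offset=2 data="sP" -> buffer=NSsPYWwhOju

Answer: NSsPYWwhOju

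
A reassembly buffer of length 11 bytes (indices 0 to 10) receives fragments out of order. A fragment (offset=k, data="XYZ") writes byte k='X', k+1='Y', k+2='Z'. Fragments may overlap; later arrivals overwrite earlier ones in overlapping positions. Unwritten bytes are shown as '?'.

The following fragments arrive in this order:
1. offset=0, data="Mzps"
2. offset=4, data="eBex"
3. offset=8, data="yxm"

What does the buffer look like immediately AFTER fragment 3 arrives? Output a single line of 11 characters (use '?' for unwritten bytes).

Answer: MzpseBexyxm

Derivation:
Fragment 1: offset=0 data="Mzps" -> buffer=Mzps???????
Fragment 2: offset=4 data="eBex" -> buffer=MzpseBex???
Fragment 3: offset=8 data="yxm" -> buffer=MzpseBexyxm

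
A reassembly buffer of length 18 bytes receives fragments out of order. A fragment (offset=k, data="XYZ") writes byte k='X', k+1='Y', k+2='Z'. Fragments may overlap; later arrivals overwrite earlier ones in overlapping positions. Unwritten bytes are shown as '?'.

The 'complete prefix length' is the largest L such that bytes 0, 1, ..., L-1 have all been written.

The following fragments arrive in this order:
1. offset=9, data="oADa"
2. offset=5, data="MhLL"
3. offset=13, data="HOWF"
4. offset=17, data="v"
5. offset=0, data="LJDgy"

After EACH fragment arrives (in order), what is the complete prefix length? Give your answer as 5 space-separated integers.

Fragment 1: offset=9 data="oADa" -> buffer=?????????oADa????? -> prefix_len=0
Fragment 2: offset=5 data="MhLL" -> buffer=?????MhLLoADa????? -> prefix_len=0
Fragment 3: offset=13 data="HOWF" -> buffer=?????MhLLoADaHOWF? -> prefix_len=0
Fragment 4: offset=17 data="v" -> buffer=?????MhLLoADaHOWFv -> prefix_len=0
Fragment 5: offset=0 data="LJDgy" -> buffer=LJDgyMhLLoADaHOWFv -> prefix_len=18

Answer: 0 0 0 0 18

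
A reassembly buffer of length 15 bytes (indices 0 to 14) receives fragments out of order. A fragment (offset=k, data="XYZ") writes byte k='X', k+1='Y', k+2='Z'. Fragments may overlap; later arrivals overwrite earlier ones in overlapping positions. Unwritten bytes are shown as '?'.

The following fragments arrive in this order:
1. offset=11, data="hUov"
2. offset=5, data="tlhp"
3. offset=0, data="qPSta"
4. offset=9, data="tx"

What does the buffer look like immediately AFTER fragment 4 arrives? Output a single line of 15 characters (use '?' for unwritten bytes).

Answer: qPStatlhptxhUov

Derivation:
Fragment 1: offset=11 data="hUov" -> buffer=???????????hUov
Fragment 2: offset=5 data="tlhp" -> buffer=?????tlhp??hUov
Fragment 3: offset=0 data="qPSta" -> buffer=qPStatlhp??hUov
Fragment 4: offset=9 data="tx" -> buffer=qPStatlhptxhUov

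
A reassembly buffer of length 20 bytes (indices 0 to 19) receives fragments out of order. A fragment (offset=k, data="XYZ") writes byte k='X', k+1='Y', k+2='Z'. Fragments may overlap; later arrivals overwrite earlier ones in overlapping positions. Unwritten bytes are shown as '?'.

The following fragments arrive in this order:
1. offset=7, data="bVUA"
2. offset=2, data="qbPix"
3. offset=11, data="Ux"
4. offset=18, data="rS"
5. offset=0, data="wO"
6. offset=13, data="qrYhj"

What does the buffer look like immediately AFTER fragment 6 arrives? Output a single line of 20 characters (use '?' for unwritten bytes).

Answer: wOqbPixbVUAUxqrYhjrS

Derivation:
Fragment 1: offset=7 data="bVUA" -> buffer=???????bVUA?????????
Fragment 2: offset=2 data="qbPix" -> buffer=??qbPixbVUA?????????
Fragment 3: offset=11 data="Ux" -> buffer=??qbPixbVUAUx???????
Fragment 4: offset=18 data="rS" -> buffer=??qbPixbVUAUx?????rS
Fragment 5: offset=0 data="wO" -> buffer=wOqbPixbVUAUx?????rS
Fragment 6: offset=13 data="qrYhj" -> buffer=wOqbPixbVUAUxqrYhjrS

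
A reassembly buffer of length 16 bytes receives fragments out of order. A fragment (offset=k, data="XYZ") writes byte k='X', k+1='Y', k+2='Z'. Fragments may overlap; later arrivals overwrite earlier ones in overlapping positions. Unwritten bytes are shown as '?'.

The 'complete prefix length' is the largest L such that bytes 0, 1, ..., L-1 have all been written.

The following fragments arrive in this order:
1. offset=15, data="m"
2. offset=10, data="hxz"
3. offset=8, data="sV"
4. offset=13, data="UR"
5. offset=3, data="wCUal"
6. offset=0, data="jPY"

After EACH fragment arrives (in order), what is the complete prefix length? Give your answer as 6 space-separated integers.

Answer: 0 0 0 0 0 16

Derivation:
Fragment 1: offset=15 data="m" -> buffer=???????????????m -> prefix_len=0
Fragment 2: offset=10 data="hxz" -> buffer=??????????hxz??m -> prefix_len=0
Fragment 3: offset=8 data="sV" -> buffer=????????sVhxz??m -> prefix_len=0
Fragment 4: offset=13 data="UR" -> buffer=????????sVhxzURm -> prefix_len=0
Fragment 5: offset=3 data="wCUal" -> buffer=???wCUalsVhxzURm -> prefix_len=0
Fragment 6: offset=0 data="jPY" -> buffer=jPYwCUalsVhxzURm -> prefix_len=16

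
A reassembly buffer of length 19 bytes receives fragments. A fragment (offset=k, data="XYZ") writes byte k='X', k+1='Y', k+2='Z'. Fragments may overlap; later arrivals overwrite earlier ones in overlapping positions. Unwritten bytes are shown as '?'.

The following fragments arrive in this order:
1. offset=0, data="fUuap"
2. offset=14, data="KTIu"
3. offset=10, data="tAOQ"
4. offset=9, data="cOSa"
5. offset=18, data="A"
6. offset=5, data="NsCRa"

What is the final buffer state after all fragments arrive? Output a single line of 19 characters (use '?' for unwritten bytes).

Fragment 1: offset=0 data="fUuap" -> buffer=fUuap??????????????
Fragment 2: offset=14 data="KTIu" -> buffer=fUuap?????????KTIu?
Fragment 3: offset=10 data="tAOQ" -> buffer=fUuap?????tAOQKTIu?
Fragment 4: offset=9 data="cOSa" -> buffer=fUuap????cOSaQKTIu?
Fragment 5: offset=18 data="A" -> buffer=fUuap????cOSaQKTIuA
Fragment 6: offset=5 data="NsCRa" -> buffer=fUuapNsCRaOSaQKTIuA

Answer: fUuapNsCRaOSaQKTIuA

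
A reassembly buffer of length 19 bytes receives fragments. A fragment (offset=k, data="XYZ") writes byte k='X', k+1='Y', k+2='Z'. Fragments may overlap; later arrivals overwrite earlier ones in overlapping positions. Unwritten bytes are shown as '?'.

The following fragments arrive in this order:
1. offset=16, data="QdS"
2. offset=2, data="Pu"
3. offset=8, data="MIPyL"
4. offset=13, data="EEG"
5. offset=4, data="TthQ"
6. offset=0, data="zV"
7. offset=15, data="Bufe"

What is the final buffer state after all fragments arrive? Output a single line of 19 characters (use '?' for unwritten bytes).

Answer: zVPuTthQMIPyLEEBufe

Derivation:
Fragment 1: offset=16 data="QdS" -> buffer=????????????????QdS
Fragment 2: offset=2 data="Pu" -> buffer=??Pu????????????QdS
Fragment 3: offset=8 data="MIPyL" -> buffer=??Pu????MIPyL???QdS
Fragment 4: offset=13 data="EEG" -> buffer=??Pu????MIPyLEEGQdS
Fragment 5: offset=4 data="TthQ" -> buffer=??PuTthQMIPyLEEGQdS
Fragment 6: offset=0 data="zV" -> buffer=zVPuTthQMIPyLEEGQdS
Fragment 7: offset=15 data="Bufe" -> buffer=zVPuTthQMIPyLEEBufe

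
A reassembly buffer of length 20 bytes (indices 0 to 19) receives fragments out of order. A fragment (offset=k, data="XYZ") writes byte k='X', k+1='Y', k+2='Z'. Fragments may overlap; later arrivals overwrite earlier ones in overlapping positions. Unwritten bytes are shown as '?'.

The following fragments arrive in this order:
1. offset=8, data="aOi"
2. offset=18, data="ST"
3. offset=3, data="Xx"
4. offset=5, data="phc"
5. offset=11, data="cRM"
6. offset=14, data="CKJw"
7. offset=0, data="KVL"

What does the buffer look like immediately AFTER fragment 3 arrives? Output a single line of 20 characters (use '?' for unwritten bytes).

Fragment 1: offset=8 data="aOi" -> buffer=????????aOi?????????
Fragment 2: offset=18 data="ST" -> buffer=????????aOi???????ST
Fragment 3: offset=3 data="Xx" -> buffer=???Xx???aOi???????ST

Answer: ???Xx???aOi???????ST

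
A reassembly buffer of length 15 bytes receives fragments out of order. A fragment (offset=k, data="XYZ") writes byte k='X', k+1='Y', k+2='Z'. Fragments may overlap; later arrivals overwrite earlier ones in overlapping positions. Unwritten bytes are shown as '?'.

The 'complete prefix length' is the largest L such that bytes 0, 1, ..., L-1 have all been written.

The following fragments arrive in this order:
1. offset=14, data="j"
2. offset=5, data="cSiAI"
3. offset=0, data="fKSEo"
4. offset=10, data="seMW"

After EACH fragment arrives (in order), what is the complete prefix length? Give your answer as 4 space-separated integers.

Answer: 0 0 10 15

Derivation:
Fragment 1: offset=14 data="j" -> buffer=??????????????j -> prefix_len=0
Fragment 2: offset=5 data="cSiAI" -> buffer=?????cSiAI????j -> prefix_len=0
Fragment 3: offset=0 data="fKSEo" -> buffer=fKSEocSiAI????j -> prefix_len=10
Fragment 4: offset=10 data="seMW" -> buffer=fKSEocSiAIseMWj -> prefix_len=15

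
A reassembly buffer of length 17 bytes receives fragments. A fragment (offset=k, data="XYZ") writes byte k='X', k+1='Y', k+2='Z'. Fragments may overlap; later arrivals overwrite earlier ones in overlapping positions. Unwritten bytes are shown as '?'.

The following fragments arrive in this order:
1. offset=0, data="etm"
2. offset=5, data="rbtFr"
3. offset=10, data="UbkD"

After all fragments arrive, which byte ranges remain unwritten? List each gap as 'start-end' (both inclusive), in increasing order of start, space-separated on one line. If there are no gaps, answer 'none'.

Answer: 3-4 14-16

Derivation:
Fragment 1: offset=0 len=3
Fragment 2: offset=5 len=5
Fragment 3: offset=10 len=4
Gaps: 3-4 14-16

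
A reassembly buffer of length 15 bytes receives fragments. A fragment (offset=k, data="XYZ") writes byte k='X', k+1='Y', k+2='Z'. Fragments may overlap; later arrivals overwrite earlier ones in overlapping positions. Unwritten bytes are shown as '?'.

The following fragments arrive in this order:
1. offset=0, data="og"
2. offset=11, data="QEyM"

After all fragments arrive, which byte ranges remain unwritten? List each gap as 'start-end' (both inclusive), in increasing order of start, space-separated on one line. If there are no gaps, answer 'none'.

Answer: 2-10

Derivation:
Fragment 1: offset=0 len=2
Fragment 2: offset=11 len=4
Gaps: 2-10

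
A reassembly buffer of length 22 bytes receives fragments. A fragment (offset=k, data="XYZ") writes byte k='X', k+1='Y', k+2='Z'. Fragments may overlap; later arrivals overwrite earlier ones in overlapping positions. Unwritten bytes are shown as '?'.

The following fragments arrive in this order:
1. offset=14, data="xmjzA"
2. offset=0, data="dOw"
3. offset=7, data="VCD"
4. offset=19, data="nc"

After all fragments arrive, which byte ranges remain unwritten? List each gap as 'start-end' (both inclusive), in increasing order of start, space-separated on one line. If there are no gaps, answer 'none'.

Fragment 1: offset=14 len=5
Fragment 2: offset=0 len=3
Fragment 3: offset=7 len=3
Fragment 4: offset=19 len=2
Gaps: 3-6 10-13 21-21

Answer: 3-6 10-13 21-21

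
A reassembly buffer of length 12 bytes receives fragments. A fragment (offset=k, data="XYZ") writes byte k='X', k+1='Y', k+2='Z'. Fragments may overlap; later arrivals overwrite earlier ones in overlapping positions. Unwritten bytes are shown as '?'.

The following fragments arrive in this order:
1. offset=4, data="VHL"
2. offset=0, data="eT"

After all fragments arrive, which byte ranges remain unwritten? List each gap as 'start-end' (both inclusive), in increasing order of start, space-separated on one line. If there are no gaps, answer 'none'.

Answer: 2-3 7-11

Derivation:
Fragment 1: offset=4 len=3
Fragment 2: offset=0 len=2
Gaps: 2-3 7-11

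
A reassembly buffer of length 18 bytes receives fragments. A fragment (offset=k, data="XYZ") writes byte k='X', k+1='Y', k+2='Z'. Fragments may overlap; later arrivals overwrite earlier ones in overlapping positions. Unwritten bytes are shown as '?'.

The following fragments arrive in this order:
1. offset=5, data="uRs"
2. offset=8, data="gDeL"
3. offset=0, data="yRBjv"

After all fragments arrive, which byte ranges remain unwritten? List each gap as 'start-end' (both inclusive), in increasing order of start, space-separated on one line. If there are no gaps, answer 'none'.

Fragment 1: offset=5 len=3
Fragment 2: offset=8 len=4
Fragment 3: offset=0 len=5
Gaps: 12-17

Answer: 12-17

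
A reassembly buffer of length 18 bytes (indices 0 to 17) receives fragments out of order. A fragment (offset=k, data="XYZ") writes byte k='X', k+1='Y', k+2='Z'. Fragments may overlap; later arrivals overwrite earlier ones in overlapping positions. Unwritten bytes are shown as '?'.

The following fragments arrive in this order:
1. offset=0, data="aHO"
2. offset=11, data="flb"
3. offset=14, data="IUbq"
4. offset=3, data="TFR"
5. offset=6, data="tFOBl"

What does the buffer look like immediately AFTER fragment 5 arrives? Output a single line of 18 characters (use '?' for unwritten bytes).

Fragment 1: offset=0 data="aHO" -> buffer=aHO???????????????
Fragment 2: offset=11 data="flb" -> buffer=aHO????????flb????
Fragment 3: offset=14 data="IUbq" -> buffer=aHO????????flbIUbq
Fragment 4: offset=3 data="TFR" -> buffer=aHOTFR?????flbIUbq
Fragment 5: offset=6 data="tFOBl" -> buffer=aHOTFRtFOBlflbIUbq

Answer: aHOTFRtFOBlflbIUbq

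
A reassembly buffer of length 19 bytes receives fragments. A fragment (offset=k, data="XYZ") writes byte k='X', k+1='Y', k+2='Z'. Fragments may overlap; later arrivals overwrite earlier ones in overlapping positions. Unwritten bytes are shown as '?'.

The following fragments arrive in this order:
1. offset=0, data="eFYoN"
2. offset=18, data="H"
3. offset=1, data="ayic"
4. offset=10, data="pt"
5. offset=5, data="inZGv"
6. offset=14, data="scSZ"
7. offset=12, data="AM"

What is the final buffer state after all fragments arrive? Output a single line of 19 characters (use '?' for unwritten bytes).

Fragment 1: offset=0 data="eFYoN" -> buffer=eFYoN??????????????
Fragment 2: offset=18 data="H" -> buffer=eFYoN?????????????H
Fragment 3: offset=1 data="ayic" -> buffer=eayic?????????????H
Fragment 4: offset=10 data="pt" -> buffer=eayic?????pt??????H
Fragment 5: offset=5 data="inZGv" -> buffer=eayicinZGvpt??????H
Fragment 6: offset=14 data="scSZ" -> buffer=eayicinZGvpt??scSZH
Fragment 7: offset=12 data="AM" -> buffer=eayicinZGvptAMscSZH

Answer: eayicinZGvptAMscSZH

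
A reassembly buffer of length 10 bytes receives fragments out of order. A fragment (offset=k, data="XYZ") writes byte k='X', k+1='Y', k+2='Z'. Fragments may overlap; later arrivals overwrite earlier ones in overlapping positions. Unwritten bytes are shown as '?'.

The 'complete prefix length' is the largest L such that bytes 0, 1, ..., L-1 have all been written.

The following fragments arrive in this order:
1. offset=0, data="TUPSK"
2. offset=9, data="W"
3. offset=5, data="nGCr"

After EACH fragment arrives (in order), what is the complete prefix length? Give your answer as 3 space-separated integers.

Answer: 5 5 10

Derivation:
Fragment 1: offset=0 data="TUPSK" -> buffer=TUPSK????? -> prefix_len=5
Fragment 2: offset=9 data="W" -> buffer=TUPSK????W -> prefix_len=5
Fragment 3: offset=5 data="nGCr" -> buffer=TUPSKnGCrW -> prefix_len=10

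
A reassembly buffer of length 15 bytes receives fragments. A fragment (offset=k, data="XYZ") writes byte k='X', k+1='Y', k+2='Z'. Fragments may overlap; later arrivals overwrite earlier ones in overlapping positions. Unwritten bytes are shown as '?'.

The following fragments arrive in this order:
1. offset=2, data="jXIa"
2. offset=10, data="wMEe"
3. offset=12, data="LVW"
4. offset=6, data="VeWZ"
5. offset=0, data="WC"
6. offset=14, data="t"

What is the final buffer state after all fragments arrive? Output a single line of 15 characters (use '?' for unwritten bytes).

Fragment 1: offset=2 data="jXIa" -> buffer=??jXIa?????????
Fragment 2: offset=10 data="wMEe" -> buffer=??jXIa????wMEe?
Fragment 3: offset=12 data="LVW" -> buffer=??jXIa????wMLVW
Fragment 4: offset=6 data="VeWZ" -> buffer=??jXIaVeWZwMLVW
Fragment 5: offset=0 data="WC" -> buffer=WCjXIaVeWZwMLVW
Fragment 6: offset=14 data="t" -> buffer=WCjXIaVeWZwMLVt

Answer: WCjXIaVeWZwMLVt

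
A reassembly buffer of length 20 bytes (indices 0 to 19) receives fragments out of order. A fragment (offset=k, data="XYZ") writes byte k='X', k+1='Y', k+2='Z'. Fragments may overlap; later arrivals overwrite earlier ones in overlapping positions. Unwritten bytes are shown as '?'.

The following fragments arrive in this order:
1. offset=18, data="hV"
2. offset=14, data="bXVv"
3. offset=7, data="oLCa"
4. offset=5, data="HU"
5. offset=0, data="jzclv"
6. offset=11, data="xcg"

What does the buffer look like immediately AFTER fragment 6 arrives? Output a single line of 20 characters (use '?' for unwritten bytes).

Answer: jzclvHUoLCaxcgbXVvhV

Derivation:
Fragment 1: offset=18 data="hV" -> buffer=??????????????????hV
Fragment 2: offset=14 data="bXVv" -> buffer=??????????????bXVvhV
Fragment 3: offset=7 data="oLCa" -> buffer=???????oLCa???bXVvhV
Fragment 4: offset=5 data="HU" -> buffer=?????HUoLCa???bXVvhV
Fragment 5: offset=0 data="jzclv" -> buffer=jzclvHUoLCa???bXVvhV
Fragment 6: offset=11 data="xcg" -> buffer=jzclvHUoLCaxcgbXVvhV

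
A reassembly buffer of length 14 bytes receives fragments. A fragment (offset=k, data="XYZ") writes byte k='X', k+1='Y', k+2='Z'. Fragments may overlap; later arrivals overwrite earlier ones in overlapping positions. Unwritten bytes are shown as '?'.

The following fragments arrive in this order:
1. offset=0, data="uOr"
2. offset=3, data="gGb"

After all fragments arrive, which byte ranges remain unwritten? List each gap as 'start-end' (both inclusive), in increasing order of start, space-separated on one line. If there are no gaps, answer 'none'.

Fragment 1: offset=0 len=3
Fragment 2: offset=3 len=3
Gaps: 6-13

Answer: 6-13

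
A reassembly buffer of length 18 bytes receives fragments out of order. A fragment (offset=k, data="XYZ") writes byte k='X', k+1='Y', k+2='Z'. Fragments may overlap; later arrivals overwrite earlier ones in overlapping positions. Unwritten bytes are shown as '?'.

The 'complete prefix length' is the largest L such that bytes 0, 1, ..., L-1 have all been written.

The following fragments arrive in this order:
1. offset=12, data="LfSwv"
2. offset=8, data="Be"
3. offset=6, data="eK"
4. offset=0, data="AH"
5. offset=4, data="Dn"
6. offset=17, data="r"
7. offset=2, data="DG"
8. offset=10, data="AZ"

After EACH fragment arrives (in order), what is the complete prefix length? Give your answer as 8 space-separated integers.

Fragment 1: offset=12 data="LfSwv" -> buffer=????????????LfSwv? -> prefix_len=0
Fragment 2: offset=8 data="Be" -> buffer=????????Be??LfSwv? -> prefix_len=0
Fragment 3: offset=6 data="eK" -> buffer=??????eKBe??LfSwv? -> prefix_len=0
Fragment 4: offset=0 data="AH" -> buffer=AH????eKBe??LfSwv? -> prefix_len=2
Fragment 5: offset=4 data="Dn" -> buffer=AH??DneKBe??LfSwv? -> prefix_len=2
Fragment 6: offset=17 data="r" -> buffer=AH??DneKBe??LfSwvr -> prefix_len=2
Fragment 7: offset=2 data="DG" -> buffer=AHDGDneKBe??LfSwvr -> prefix_len=10
Fragment 8: offset=10 data="AZ" -> buffer=AHDGDneKBeAZLfSwvr -> prefix_len=18

Answer: 0 0 0 2 2 2 10 18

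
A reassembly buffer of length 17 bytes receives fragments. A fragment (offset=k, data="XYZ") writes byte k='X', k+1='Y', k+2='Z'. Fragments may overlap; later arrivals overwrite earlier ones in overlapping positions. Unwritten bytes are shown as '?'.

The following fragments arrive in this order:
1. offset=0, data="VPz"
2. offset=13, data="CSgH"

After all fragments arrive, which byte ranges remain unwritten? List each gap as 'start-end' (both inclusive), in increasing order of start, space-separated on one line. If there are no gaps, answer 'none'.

Fragment 1: offset=0 len=3
Fragment 2: offset=13 len=4
Gaps: 3-12

Answer: 3-12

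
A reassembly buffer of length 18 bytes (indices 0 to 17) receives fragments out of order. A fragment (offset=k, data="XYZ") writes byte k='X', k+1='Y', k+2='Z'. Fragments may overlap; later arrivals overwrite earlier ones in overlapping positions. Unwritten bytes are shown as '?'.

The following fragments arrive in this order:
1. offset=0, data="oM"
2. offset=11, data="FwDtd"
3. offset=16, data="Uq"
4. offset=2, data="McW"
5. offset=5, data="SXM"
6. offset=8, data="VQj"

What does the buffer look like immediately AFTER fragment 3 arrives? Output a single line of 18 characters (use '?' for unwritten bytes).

Fragment 1: offset=0 data="oM" -> buffer=oM????????????????
Fragment 2: offset=11 data="FwDtd" -> buffer=oM?????????FwDtd??
Fragment 3: offset=16 data="Uq" -> buffer=oM?????????FwDtdUq

Answer: oM?????????FwDtdUq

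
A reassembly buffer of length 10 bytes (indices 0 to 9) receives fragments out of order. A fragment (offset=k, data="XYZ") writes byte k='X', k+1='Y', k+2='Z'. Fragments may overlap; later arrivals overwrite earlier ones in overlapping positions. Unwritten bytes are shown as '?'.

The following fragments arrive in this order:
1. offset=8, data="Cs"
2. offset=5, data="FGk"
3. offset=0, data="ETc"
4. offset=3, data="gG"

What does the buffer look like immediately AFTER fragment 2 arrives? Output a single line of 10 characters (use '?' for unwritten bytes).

Answer: ?????FGkCs

Derivation:
Fragment 1: offset=8 data="Cs" -> buffer=????????Cs
Fragment 2: offset=5 data="FGk" -> buffer=?????FGkCs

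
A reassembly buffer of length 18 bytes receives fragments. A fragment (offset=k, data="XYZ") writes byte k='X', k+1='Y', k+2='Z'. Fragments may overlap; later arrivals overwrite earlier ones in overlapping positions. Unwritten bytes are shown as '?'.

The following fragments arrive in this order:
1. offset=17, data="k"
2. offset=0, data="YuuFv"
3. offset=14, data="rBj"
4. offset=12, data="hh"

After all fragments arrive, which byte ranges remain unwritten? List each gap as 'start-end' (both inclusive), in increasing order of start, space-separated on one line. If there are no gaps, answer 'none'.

Fragment 1: offset=17 len=1
Fragment 2: offset=0 len=5
Fragment 3: offset=14 len=3
Fragment 4: offset=12 len=2
Gaps: 5-11

Answer: 5-11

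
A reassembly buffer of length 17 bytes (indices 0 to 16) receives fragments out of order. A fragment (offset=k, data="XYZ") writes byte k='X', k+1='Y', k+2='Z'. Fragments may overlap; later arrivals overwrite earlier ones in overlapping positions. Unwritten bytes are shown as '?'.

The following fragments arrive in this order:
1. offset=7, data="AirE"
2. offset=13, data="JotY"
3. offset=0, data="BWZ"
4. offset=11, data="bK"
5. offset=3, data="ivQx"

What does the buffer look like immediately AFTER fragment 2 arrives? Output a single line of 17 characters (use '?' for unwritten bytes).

Answer: ???????AirE??JotY

Derivation:
Fragment 1: offset=7 data="AirE" -> buffer=???????AirE??????
Fragment 2: offset=13 data="JotY" -> buffer=???????AirE??JotY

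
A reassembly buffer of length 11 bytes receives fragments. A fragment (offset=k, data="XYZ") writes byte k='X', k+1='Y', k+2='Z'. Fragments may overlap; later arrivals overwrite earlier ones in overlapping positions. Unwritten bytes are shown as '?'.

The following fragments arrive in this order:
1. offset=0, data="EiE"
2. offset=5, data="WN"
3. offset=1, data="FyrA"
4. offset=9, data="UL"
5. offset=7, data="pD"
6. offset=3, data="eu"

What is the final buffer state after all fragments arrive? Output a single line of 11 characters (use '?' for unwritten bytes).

Answer: EFyeuWNpDUL

Derivation:
Fragment 1: offset=0 data="EiE" -> buffer=EiE????????
Fragment 2: offset=5 data="WN" -> buffer=EiE??WN????
Fragment 3: offset=1 data="FyrA" -> buffer=EFyrAWN????
Fragment 4: offset=9 data="UL" -> buffer=EFyrAWN??UL
Fragment 5: offset=7 data="pD" -> buffer=EFyrAWNpDUL
Fragment 6: offset=3 data="eu" -> buffer=EFyeuWNpDUL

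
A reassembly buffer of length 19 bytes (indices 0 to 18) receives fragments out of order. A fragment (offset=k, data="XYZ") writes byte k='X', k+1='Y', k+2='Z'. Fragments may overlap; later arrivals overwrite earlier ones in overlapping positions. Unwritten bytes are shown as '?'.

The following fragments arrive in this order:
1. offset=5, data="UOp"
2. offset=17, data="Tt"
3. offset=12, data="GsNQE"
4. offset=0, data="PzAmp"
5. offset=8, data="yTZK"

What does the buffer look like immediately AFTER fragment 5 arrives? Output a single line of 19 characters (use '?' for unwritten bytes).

Answer: PzAmpUOpyTZKGsNQETt

Derivation:
Fragment 1: offset=5 data="UOp" -> buffer=?????UOp???????????
Fragment 2: offset=17 data="Tt" -> buffer=?????UOp?????????Tt
Fragment 3: offset=12 data="GsNQE" -> buffer=?????UOp????GsNQETt
Fragment 4: offset=0 data="PzAmp" -> buffer=PzAmpUOp????GsNQETt
Fragment 5: offset=8 data="yTZK" -> buffer=PzAmpUOpyTZKGsNQETt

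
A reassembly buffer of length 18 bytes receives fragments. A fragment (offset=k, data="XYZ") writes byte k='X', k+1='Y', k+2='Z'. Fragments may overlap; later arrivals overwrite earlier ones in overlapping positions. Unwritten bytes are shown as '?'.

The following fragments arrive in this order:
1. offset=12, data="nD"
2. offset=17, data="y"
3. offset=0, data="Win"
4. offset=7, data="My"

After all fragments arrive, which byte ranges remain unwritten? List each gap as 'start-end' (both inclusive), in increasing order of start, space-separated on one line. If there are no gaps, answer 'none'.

Answer: 3-6 9-11 14-16

Derivation:
Fragment 1: offset=12 len=2
Fragment 2: offset=17 len=1
Fragment 3: offset=0 len=3
Fragment 4: offset=7 len=2
Gaps: 3-6 9-11 14-16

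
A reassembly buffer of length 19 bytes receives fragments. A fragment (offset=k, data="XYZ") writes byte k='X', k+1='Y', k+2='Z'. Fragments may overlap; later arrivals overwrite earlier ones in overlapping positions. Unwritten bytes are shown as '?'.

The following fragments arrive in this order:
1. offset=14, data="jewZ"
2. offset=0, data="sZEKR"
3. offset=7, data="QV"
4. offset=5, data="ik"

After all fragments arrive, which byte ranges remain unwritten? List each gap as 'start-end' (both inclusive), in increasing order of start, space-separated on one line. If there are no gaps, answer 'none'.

Answer: 9-13 18-18

Derivation:
Fragment 1: offset=14 len=4
Fragment 2: offset=0 len=5
Fragment 3: offset=7 len=2
Fragment 4: offset=5 len=2
Gaps: 9-13 18-18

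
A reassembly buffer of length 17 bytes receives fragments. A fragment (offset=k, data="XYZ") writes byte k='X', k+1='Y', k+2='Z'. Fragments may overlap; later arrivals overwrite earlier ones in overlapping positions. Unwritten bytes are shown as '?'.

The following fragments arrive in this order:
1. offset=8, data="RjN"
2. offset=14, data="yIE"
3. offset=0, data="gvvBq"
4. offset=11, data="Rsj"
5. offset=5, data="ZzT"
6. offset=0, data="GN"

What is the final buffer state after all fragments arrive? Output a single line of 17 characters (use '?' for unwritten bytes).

Fragment 1: offset=8 data="RjN" -> buffer=????????RjN??????
Fragment 2: offset=14 data="yIE" -> buffer=????????RjN???yIE
Fragment 3: offset=0 data="gvvBq" -> buffer=gvvBq???RjN???yIE
Fragment 4: offset=11 data="Rsj" -> buffer=gvvBq???RjNRsjyIE
Fragment 5: offset=5 data="ZzT" -> buffer=gvvBqZzTRjNRsjyIE
Fragment 6: offset=0 data="GN" -> buffer=GNvBqZzTRjNRsjyIE

Answer: GNvBqZzTRjNRsjyIE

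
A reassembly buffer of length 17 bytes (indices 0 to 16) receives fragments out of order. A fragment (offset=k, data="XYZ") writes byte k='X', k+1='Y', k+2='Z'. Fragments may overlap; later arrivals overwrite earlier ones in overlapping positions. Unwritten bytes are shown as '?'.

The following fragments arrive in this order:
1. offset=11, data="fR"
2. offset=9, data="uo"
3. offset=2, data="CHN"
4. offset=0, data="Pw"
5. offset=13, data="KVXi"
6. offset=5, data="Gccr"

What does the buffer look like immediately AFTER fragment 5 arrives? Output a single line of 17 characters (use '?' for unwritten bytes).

Answer: PwCHN????uofRKVXi

Derivation:
Fragment 1: offset=11 data="fR" -> buffer=???????????fR????
Fragment 2: offset=9 data="uo" -> buffer=?????????uofR????
Fragment 3: offset=2 data="CHN" -> buffer=??CHN????uofR????
Fragment 4: offset=0 data="Pw" -> buffer=PwCHN????uofR????
Fragment 5: offset=13 data="KVXi" -> buffer=PwCHN????uofRKVXi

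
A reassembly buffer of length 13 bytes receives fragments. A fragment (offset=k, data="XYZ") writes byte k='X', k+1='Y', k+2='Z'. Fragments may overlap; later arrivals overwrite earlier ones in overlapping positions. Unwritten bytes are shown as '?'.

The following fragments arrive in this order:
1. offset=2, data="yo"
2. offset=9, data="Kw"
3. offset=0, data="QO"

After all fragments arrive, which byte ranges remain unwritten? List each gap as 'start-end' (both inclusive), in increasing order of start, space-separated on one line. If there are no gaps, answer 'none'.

Fragment 1: offset=2 len=2
Fragment 2: offset=9 len=2
Fragment 3: offset=0 len=2
Gaps: 4-8 11-12

Answer: 4-8 11-12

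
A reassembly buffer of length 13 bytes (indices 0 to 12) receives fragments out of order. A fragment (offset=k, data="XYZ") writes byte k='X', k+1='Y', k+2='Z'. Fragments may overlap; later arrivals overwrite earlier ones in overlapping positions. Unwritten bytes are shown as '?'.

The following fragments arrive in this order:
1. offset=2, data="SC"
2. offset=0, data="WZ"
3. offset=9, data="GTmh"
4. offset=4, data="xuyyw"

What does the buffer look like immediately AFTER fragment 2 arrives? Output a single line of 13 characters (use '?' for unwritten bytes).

Fragment 1: offset=2 data="SC" -> buffer=??SC?????????
Fragment 2: offset=0 data="WZ" -> buffer=WZSC?????????

Answer: WZSC?????????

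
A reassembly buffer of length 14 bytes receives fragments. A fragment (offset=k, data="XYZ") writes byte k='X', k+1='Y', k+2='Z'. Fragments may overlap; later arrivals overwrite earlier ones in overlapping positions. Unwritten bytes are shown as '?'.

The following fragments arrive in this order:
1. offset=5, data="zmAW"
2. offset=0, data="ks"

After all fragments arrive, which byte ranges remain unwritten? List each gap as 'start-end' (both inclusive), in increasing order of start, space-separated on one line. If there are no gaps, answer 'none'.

Answer: 2-4 9-13

Derivation:
Fragment 1: offset=5 len=4
Fragment 2: offset=0 len=2
Gaps: 2-4 9-13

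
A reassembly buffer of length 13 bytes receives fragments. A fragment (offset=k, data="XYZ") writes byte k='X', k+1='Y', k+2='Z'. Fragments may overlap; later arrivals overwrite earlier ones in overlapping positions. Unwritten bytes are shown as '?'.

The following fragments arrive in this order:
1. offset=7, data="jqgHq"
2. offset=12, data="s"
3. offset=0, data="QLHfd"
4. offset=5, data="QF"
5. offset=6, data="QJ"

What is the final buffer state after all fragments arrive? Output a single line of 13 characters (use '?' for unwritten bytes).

Fragment 1: offset=7 data="jqgHq" -> buffer=???????jqgHq?
Fragment 2: offset=12 data="s" -> buffer=???????jqgHqs
Fragment 3: offset=0 data="QLHfd" -> buffer=QLHfd??jqgHqs
Fragment 4: offset=5 data="QF" -> buffer=QLHfdQFjqgHqs
Fragment 5: offset=6 data="QJ" -> buffer=QLHfdQQJqgHqs

Answer: QLHfdQQJqgHqs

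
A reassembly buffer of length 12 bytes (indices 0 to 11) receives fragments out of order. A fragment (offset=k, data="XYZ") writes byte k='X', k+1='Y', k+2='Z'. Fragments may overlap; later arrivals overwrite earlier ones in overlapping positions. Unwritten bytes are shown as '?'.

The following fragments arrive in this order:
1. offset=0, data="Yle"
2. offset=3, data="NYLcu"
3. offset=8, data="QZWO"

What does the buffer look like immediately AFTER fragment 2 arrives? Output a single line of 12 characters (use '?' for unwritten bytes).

Answer: YleNYLcu????

Derivation:
Fragment 1: offset=0 data="Yle" -> buffer=Yle?????????
Fragment 2: offset=3 data="NYLcu" -> buffer=YleNYLcu????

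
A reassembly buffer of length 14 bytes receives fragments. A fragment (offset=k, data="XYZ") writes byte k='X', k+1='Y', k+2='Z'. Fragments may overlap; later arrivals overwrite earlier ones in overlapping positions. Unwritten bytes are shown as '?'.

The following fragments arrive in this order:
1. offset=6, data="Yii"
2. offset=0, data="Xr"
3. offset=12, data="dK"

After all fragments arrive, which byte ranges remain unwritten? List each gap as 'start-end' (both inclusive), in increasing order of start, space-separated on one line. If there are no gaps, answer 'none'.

Fragment 1: offset=6 len=3
Fragment 2: offset=0 len=2
Fragment 3: offset=12 len=2
Gaps: 2-5 9-11

Answer: 2-5 9-11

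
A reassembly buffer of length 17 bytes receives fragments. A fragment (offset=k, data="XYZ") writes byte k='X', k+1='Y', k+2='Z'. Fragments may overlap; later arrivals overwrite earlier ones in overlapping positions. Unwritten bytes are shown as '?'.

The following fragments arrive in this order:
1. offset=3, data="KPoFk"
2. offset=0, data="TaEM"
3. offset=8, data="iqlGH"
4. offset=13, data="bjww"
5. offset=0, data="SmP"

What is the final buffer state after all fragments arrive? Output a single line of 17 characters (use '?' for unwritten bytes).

Answer: SmPMPoFkiqlGHbjww

Derivation:
Fragment 1: offset=3 data="KPoFk" -> buffer=???KPoFk?????????
Fragment 2: offset=0 data="TaEM" -> buffer=TaEMPoFk?????????
Fragment 3: offset=8 data="iqlGH" -> buffer=TaEMPoFkiqlGH????
Fragment 4: offset=13 data="bjww" -> buffer=TaEMPoFkiqlGHbjww
Fragment 5: offset=0 data="SmP" -> buffer=SmPMPoFkiqlGHbjww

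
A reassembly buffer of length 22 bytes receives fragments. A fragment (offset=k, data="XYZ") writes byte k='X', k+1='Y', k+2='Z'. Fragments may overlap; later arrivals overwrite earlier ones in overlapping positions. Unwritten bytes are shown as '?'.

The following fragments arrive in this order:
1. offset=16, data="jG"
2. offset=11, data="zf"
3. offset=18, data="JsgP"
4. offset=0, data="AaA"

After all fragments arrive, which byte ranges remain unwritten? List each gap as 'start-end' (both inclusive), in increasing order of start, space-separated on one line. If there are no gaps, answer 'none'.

Fragment 1: offset=16 len=2
Fragment 2: offset=11 len=2
Fragment 3: offset=18 len=4
Fragment 4: offset=0 len=3
Gaps: 3-10 13-15

Answer: 3-10 13-15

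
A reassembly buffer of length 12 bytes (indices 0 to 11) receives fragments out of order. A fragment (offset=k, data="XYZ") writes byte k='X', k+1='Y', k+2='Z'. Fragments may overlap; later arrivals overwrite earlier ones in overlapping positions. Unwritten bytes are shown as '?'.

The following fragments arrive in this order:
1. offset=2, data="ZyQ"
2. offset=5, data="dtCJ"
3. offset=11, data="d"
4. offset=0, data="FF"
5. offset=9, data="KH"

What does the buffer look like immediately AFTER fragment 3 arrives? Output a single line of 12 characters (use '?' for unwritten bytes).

Fragment 1: offset=2 data="ZyQ" -> buffer=??ZyQ???????
Fragment 2: offset=5 data="dtCJ" -> buffer=??ZyQdtCJ???
Fragment 3: offset=11 data="d" -> buffer=??ZyQdtCJ??d

Answer: ??ZyQdtCJ??d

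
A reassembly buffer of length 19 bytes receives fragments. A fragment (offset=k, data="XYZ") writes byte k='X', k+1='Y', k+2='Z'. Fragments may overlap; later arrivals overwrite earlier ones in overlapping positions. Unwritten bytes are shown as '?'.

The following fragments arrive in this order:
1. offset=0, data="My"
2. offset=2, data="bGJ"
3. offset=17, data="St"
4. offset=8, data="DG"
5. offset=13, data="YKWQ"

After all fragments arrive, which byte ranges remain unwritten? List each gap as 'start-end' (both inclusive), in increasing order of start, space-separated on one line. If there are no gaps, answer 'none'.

Fragment 1: offset=0 len=2
Fragment 2: offset=2 len=3
Fragment 3: offset=17 len=2
Fragment 4: offset=8 len=2
Fragment 5: offset=13 len=4
Gaps: 5-7 10-12

Answer: 5-7 10-12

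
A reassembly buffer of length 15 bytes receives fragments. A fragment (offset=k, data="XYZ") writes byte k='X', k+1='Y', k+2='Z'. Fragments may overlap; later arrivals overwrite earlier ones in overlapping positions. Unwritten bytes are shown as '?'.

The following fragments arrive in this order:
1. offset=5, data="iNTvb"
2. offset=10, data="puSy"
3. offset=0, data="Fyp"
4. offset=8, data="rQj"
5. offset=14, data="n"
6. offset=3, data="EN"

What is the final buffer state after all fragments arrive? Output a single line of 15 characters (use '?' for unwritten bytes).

Answer: FypENiNTrQjuSyn

Derivation:
Fragment 1: offset=5 data="iNTvb" -> buffer=?????iNTvb?????
Fragment 2: offset=10 data="puSy" -> buffer=?????iNTvbpuSy?
Fragment 3: offset=0 data="Fyp" -> buffer=Fyp??iNTvbpuSy?
Fragment 4: offset=8 data="rQj" -> buffer=Fyp??iNTrQjuSy?
Fragment 5: offset=14 data="n" -> buffer=Fyp??iNTrQjuSyn
Fragment 6: offset=3 data="EN" -> buffer=FypENiNTrQjuSyn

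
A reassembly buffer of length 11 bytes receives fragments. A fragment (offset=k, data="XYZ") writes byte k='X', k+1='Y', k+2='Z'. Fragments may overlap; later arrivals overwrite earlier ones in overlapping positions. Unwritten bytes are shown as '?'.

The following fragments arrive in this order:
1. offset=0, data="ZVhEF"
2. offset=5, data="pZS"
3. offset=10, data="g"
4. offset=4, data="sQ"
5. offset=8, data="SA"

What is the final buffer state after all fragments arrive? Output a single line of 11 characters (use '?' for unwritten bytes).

Fragment 1: offset=0 data="ZVhEF" -> buffer=ZVhEF??????
Fragment 2: offset=5 data="pZS" -> buffer=ZVhEFpZS???
Fragment 3: offset=10 data="g" -> buffer=ZVhEFpZS??g
Fragment 4: offset=4 data="sQ" -> buffer=ZVhEsQZS??g
Fragment 5: offset=8 data="SA" -> buffer=ZVhEsQZSSAg

Answer: ZVhEsQZSSAg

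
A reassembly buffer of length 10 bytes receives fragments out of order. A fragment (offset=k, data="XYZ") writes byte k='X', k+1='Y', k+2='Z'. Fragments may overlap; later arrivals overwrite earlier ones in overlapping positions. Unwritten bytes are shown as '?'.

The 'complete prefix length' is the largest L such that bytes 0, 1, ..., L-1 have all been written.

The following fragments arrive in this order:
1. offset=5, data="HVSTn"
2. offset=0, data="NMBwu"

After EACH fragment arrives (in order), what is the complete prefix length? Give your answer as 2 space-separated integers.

Fragment 1: offset=5 data="HVSTn" -> buffer=?????HVSTn -> prefix_len=0
Fragment 2: offset=0 data="NMBwu" -> buffer=NMBwuHVSTn -> prefix_len=10

Answer: 0 10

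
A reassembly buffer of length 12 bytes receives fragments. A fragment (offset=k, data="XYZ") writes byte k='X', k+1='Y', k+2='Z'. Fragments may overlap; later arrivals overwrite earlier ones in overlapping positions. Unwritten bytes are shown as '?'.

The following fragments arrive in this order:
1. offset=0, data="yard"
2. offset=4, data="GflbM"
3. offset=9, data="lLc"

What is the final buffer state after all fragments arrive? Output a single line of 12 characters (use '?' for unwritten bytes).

Answer: yardGflbMlLc

Derivation:
Fragment 1: offset=0 data="yard" -> buffer=yard????????
Fragment 2: offset=4 data="GflbM" -> buffer=yardGflbM???
Fragment 3: offset=9 data="lLc" -> buffer=yardGflbMlLc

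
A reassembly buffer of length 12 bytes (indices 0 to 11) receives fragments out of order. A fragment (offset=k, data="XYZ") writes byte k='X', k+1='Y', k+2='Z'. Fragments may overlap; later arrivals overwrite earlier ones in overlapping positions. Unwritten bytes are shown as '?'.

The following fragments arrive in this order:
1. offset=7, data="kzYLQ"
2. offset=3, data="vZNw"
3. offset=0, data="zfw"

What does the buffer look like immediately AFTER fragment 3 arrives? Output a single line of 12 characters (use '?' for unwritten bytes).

Fragment 1: offset=7 data="kzYLQ" -> buffer=???????kzYLQ
Fragment 2: offset=3 data="vZNw" -> buffer=???vZNwkzYLQ
Fragment 3: offset=0 data="zfw" -> buffer=zfwvZNwkzYLQ

Answer: zfwvZNwkzYLQ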